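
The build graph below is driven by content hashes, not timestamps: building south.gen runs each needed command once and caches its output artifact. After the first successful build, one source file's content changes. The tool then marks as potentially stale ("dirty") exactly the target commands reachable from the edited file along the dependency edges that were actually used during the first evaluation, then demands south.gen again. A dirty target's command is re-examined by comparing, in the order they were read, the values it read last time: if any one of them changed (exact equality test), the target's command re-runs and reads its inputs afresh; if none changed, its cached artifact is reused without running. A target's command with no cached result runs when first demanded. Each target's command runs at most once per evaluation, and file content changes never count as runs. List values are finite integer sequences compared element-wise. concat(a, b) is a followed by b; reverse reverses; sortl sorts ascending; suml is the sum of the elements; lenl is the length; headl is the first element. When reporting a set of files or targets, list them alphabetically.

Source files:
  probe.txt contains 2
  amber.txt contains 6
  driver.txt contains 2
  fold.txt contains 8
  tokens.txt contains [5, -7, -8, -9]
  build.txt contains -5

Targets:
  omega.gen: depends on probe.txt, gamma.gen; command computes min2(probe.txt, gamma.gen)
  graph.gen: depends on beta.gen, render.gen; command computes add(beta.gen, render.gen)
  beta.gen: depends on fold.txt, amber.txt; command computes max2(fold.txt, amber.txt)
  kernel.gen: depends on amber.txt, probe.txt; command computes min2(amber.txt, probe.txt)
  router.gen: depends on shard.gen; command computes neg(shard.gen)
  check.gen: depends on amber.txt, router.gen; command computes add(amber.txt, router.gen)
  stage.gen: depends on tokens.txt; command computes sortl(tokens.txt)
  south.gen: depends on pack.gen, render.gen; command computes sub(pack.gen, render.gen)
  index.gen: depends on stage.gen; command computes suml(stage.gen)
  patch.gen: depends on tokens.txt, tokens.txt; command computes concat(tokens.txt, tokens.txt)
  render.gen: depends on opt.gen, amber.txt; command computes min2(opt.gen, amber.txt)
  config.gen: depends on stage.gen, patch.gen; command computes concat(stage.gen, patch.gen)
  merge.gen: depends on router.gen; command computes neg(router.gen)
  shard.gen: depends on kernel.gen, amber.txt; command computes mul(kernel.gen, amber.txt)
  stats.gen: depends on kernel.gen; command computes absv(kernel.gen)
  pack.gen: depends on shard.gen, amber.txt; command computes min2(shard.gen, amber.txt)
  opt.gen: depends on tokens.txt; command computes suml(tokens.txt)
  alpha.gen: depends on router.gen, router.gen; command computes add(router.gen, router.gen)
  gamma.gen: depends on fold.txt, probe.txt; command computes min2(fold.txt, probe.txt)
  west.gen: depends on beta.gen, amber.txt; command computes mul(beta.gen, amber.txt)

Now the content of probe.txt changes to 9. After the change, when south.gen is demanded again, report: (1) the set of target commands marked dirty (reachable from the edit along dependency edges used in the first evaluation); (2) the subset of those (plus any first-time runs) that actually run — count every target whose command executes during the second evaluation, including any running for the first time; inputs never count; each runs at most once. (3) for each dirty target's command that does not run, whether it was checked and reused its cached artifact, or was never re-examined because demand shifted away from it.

Dirty set: kernel.gen, pack.gen, shard.gen, south.gen.
Run set: kernel.gen, pack.gen, shard.gen (3 run).
Re-examined without running (cache reused): south.gen.
The important point: pack.gen recomputes to an identical value, and the output ends up unchanged.

Initial pass — values computed on the first demand:
  kernel.gen = min2(6, 2) = 2
  opt.gen = suml([5, -7, -8, -9]) = -19
  render.gen = min2(-19, 6) = -19
  shard.gen = mul(2, 6) = 12
  pack.gen = min2(12, 6) = 6
  south.gen = sub(6, -19) = 25

Second demand — change propagation:
  kernel.gen: re-runs because probe.txt 2->9; new result 6.
  shard.gen: re-runs because kernel.gen 2->6; new result 36.
  pack.gen: re-runs because shard.gen 12->36; new result 6 (unchanged).
  south.gen: re-examined; everything it read last time is the same (pack.gen unchanged, render.gen unchanged) — cache 25 kept, no run.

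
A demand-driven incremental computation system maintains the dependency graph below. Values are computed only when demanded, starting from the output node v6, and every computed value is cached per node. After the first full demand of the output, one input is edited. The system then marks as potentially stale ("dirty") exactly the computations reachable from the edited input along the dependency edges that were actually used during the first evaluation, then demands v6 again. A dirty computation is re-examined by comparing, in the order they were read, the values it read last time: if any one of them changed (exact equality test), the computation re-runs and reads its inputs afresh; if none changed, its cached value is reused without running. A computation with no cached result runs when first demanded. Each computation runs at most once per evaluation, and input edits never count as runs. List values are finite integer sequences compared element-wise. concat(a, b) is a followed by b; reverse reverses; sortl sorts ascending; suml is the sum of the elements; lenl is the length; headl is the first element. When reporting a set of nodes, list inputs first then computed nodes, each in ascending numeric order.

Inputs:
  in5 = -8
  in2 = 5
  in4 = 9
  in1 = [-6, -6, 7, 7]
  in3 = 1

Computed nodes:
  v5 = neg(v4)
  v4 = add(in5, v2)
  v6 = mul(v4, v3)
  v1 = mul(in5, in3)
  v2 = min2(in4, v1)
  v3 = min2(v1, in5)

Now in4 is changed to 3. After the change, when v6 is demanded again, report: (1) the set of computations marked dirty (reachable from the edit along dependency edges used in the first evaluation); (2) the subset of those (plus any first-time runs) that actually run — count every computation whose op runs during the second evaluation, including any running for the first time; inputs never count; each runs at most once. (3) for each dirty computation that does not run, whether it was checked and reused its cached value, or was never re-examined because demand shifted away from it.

First evaluation (everything demanded from the output):
  v1 = mul(-8, 1) = -8
  v2 = min2(9, -8) = -8
  v3 = min2(-8, -8) = -8
  v4 = add(-8, -8) = -16
  v6 = mul(-16, -8) = 128

Propagation after the edit:
  v2: runs — in4 9->3; result -8 (same value as before).
  v4: checked — values it read are unchanged (in5 unchanged, v2 unchanged); reused cached -16 without running.
  v6: checked — values it read are unchanged (v4 unchanged, v3 unchanged); reused cached 128 without running.

Key observation: the change is absorbed at v2 — it re-runs but produces the same value, and the output's value is unchanged.

Marked dirty: v2, v4, v6.
Computations that run: v2 — 1 in total.
Checked but reused from cache: v4, v6.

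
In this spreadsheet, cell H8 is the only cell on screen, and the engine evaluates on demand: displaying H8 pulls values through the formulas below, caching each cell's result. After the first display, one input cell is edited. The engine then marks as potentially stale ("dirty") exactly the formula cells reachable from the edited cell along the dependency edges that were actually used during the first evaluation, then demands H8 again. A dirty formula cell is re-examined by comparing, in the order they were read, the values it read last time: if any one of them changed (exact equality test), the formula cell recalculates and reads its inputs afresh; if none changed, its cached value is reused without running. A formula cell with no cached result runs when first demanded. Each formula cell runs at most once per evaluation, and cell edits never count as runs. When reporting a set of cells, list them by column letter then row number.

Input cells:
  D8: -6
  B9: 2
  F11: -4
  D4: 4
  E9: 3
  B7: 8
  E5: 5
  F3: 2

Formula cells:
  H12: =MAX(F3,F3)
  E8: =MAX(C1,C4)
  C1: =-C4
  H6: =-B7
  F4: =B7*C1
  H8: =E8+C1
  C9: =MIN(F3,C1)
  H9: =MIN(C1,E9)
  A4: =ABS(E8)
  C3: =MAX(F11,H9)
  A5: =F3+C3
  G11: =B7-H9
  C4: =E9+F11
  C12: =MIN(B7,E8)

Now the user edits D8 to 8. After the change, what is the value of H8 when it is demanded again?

H8 now evaluates to 2.
The important point: nothing the output needs ever reads D8, so the edit is invisible to it.

Initial pass — values computed on the first demand:
  C4 = 3 + -4 = -1
  C1 = -(-1) = 1
  E8 = MAX(1, -1) = 1
  H8 = 1 + 1 = 2

Second demand — change propagation:
  no demanded computation ever read D8, so the edit dirties nothing and nothing runs.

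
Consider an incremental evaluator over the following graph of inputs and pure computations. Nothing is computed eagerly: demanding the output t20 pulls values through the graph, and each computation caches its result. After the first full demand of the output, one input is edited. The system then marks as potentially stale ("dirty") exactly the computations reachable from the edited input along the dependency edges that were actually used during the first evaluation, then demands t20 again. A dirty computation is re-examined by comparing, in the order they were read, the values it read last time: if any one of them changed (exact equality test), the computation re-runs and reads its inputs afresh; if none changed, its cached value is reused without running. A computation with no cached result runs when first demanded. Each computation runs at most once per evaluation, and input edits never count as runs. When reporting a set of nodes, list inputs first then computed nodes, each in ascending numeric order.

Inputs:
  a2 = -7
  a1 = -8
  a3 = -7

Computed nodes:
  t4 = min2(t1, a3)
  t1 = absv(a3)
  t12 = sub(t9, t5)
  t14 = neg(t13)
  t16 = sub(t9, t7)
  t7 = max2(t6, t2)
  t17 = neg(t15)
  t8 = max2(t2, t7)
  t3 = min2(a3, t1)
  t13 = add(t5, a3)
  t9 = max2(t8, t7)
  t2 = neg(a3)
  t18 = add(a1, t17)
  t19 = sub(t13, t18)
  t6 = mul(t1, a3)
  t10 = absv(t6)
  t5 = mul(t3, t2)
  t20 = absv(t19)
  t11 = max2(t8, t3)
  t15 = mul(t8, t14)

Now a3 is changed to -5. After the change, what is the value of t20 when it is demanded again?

Initial pass — values computed on the first demand:
  t1 = absv(-7) = 7
  t2 = neg(-7) = 7
  t3 = min2(-7, 7) = -7
  t5 = mul(-7, 7) = -49
  t6 = mul(7, -7) = -49
  t7 = max2(-49, 7) = 7
  t8 = max2(7, 7) = 7
  t13 = add(-49, -7) = -56
  t14 = neg(-56) = 56
  t15 = mul(7, 56) = 392
  t17 = neg(392) = -392
  t18 = add(-8, -392) = -400
  t19 = sub(-56, -400) = 344
  t20 = absv(344) = 344

Second demand — change propagation:
  t1: re-runs because a3 -7->-5; new result 5.
  t2: re-runs because a3 -7->-5; new result 5.
  t3: re-runs because a3 -7->-5; t1 7->5; new result -5.
  t5: re-runs because t3 -7->-5; t2 7->5; new result -25.
  t6: re-runs because t1 7->5; a3 -7->-5; new result -25.
  t7: re-runs because t6 -49->-25; t2 7->5; new result 5.
  t8: re-runs because t2 7->5; t7 7->5; new result 5.
  t13: re-runs because t5 -49->-25; a3 -7->-5; new result -30.
  t14: re-runs because t13 -56->-30; new result 30.
  t15: re-runs because t8 7->5; t14 56->30; new result 150.
  t17: re-runs because t15 392->150; new result -150.
  t18: re-runs because t17 -392->-150; new result -158.
  t19: re-runs because t13 -56->-30; t18 -400->-158; new result 128.
  t20: re-runs because t19 344->128; new result 128.

t20 now evaluates to 128.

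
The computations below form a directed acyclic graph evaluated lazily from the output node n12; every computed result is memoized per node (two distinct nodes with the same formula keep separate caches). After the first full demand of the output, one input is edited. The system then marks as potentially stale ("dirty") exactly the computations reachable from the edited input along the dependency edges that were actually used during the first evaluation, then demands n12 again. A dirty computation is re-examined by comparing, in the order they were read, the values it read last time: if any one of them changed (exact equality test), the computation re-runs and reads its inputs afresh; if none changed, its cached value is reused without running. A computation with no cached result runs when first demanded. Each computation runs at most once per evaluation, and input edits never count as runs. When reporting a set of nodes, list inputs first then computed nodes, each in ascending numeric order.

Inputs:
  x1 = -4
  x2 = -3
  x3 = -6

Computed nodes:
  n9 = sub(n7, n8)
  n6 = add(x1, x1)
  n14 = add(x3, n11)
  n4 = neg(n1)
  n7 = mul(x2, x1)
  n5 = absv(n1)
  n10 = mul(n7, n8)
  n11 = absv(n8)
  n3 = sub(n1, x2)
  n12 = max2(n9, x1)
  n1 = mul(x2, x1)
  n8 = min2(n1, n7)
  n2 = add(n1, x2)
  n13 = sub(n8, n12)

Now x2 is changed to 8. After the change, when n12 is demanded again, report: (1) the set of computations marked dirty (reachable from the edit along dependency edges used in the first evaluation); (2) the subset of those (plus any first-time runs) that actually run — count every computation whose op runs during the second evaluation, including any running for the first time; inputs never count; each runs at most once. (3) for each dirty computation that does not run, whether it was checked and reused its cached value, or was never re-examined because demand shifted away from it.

First demand of the output computes:
  n1 = mul(-3, -4) = 12
  n7 = mul(-3, -4) = 12
  n8 = min2(12, 12) = 12
  n9 = sub(12, 12) = 0
  n12 = max2(0, -4) = 0

After the edit, cleaning proceeds:
  n1: a read changed (x2 -3->8) — executes, giving -32.
  n7: a read changed (x2 -3->8) — executes, giving -32.
  n8: a read changed (n1 12->-32; n7 12->-32) — executes, giving -32.
  n9: a read changed (n7 12->-32; n8 12->-32) — executes, giving 0 — identical to its old value.
  n12: dirty, but its reads are unchanged (n9 unchanged, x1 unchanged); cached 0 stands.

Note the absorption at n9: it re-runs yet its value is the same, leaving the output's value untouched.

The edit dirties: n1, n7, n8, n9, n12.
4 computations run: n1, n7, n8, n9.
Cache hits after checking: n12.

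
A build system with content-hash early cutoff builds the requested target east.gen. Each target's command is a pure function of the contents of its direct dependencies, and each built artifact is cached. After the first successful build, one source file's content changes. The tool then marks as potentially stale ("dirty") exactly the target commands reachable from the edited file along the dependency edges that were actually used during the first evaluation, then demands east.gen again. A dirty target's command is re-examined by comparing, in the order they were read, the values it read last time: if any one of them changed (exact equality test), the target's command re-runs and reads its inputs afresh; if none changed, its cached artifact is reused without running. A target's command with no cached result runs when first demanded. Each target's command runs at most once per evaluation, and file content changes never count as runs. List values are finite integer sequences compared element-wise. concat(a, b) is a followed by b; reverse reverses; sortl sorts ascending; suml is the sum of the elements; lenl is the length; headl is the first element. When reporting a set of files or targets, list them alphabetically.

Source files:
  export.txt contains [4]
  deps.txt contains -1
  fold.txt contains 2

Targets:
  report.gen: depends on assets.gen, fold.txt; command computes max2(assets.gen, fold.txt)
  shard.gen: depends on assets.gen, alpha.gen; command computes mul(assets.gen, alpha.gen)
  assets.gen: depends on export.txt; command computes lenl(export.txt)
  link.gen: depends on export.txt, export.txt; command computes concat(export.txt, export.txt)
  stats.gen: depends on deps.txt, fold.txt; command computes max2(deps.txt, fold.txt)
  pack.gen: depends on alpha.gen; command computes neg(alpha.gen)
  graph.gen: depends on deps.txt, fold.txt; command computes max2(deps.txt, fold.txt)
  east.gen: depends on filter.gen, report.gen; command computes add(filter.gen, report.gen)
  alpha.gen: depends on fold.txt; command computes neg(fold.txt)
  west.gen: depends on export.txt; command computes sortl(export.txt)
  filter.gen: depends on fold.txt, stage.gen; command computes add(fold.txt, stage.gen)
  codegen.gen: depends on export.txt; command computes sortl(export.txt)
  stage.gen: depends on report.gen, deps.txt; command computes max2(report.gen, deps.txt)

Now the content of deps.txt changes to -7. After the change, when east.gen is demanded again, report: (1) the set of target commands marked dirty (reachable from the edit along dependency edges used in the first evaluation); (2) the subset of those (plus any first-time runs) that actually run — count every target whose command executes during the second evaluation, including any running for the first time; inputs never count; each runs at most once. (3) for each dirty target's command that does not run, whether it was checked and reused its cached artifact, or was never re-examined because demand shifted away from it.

Marked dirty: east.gen, filter.gen, stage.gen.
Target commands that run: stage.gen — 1 in total.
Checked but reused from cache: east.gen, filter.gen.
Key observation: the change is absorbed at stage.gen — it re-runs but produces the same value, and the output's value is unchanged.

First evaluation (everything demanded from the output):
  assets.gen = lenl([4]) = 1
  report.gen = max2(1, 2) = 2
  stage.gen = max2(2, -1) = 2
  filter.gen = add(2, 2) = 4
  east.gen = add(4, 2) = 6

Propagation after the edit:
  stage.gen: runs — deps.txt -1->-7; result 2 (same value as before).
  filter.gen: checked — values it read are unchanged (fold.txt unchanged, stage.gen unchanged); reused cached 4 without running.
  east.gen: checked — values it read are unchanged (filter.gen unchanged, report.gen unchanged); reused cached 6 without running.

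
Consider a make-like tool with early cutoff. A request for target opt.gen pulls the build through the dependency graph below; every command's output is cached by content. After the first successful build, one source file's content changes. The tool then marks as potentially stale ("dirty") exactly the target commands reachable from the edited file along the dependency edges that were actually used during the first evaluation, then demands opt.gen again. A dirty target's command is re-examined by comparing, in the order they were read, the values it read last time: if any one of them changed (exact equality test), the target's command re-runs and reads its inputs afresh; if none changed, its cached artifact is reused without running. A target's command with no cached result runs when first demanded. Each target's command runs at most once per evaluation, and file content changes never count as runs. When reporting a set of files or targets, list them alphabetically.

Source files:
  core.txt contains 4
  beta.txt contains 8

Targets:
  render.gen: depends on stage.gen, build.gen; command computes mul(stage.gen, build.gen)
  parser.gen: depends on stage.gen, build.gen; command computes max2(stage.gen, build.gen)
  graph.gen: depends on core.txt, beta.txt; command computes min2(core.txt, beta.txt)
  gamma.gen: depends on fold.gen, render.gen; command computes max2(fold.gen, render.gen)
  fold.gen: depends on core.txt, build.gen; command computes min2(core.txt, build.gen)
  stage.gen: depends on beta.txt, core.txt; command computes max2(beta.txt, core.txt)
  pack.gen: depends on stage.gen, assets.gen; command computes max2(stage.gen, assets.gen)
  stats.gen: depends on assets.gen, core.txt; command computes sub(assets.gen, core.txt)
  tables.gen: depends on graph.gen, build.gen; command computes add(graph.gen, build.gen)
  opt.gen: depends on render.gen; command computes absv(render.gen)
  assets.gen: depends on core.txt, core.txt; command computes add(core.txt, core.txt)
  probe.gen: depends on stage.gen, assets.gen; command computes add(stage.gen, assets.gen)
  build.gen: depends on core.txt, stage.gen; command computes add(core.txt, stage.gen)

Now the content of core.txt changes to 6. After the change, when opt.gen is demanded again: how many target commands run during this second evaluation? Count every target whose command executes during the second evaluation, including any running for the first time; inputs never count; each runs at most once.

4 target commands run: build.gen, opt.gen, render.gen, stage.gen.

First demand of the output computes:
  stage.gen = max2(8, 4) = 8
  build.gen = add(4, 8) = 12
  render.gen = mul(8, 12) = 96
  opt.gen = absv(96) = 96

After the edit, cleaning proceeds:
  stage.gen: a read changed (core.txt 4->6) — executes, giving 8 — identical to its old value.
  build.gen: a read changed (core.txt 4->6) — executes, giving 14.
  render.gen: a read changed (build.gen 12->14) — executes, giving 112.
  opt.gen: a read changed (render.gen 96->112) — executes, giving 112.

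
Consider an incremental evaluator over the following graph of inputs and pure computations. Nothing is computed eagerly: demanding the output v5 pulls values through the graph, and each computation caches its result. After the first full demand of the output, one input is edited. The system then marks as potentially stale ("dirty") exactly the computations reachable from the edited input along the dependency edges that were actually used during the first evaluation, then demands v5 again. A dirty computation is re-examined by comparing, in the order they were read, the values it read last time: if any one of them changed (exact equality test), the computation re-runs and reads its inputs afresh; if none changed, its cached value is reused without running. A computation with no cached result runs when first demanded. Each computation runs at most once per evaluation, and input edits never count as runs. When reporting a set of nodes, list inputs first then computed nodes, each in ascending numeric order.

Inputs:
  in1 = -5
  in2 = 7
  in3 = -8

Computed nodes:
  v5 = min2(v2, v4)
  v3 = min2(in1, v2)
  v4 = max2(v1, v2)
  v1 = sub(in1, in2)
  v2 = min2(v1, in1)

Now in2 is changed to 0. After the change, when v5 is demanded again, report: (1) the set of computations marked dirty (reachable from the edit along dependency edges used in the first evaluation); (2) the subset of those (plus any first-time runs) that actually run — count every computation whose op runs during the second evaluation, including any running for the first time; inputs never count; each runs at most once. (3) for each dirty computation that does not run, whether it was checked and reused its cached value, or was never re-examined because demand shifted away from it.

Initial pass — values computed on the first demand:
  v1 = sub(-5, 7) = -12
  v2 = min2(-12, -5) = -12
  v4 = max2(-12, -12) = -12
  v5 = min2(-12, -12) = -12

Second demand — change propagation:
  v1: re-runs because in2 7->0; new result -5.
  v2: re-runs because v1 -12->-5; new result -5.
  v4: re-runs because v1 -12->-5; v2 -12->-5; new result -5.
  v5: re-runs because v2 -12->-5; v4 -12->-5; new result -5.

Dirty set: v1, v2, v4, v5.
Run set: v1, v2, v4, v5 (4 run).
All dirty computations ended up running.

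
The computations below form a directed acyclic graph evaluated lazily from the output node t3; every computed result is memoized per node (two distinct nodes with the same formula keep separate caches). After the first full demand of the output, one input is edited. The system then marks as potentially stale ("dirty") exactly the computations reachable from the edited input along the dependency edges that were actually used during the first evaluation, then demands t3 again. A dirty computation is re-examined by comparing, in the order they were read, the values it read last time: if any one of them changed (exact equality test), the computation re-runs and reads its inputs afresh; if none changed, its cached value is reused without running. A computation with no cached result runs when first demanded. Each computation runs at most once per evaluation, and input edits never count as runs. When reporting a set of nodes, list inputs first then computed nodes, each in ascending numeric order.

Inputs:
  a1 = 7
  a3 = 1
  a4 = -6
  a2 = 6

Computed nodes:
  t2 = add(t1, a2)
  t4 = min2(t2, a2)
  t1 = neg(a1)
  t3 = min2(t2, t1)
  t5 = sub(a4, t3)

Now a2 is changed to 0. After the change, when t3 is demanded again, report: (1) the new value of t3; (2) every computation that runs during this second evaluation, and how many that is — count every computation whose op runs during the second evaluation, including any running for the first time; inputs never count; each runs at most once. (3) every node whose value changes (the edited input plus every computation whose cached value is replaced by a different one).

First demand of the output computes:
  t1 = neg(7) = -7
  t2 = add(-7, 6) = -1
  t3 = min2(-1, -7) = -7

After the edit, cleaning proceeds:
  t2: a read changed (a2 6->0) — executes, giving -7.
  t3: a read changed (t2 -1->-7) — executes, giving -7 — identical to its old value.

Demanding t3 again yields -7.
2 computations run: t2, t3.
The nodes whose values change: a2, t2.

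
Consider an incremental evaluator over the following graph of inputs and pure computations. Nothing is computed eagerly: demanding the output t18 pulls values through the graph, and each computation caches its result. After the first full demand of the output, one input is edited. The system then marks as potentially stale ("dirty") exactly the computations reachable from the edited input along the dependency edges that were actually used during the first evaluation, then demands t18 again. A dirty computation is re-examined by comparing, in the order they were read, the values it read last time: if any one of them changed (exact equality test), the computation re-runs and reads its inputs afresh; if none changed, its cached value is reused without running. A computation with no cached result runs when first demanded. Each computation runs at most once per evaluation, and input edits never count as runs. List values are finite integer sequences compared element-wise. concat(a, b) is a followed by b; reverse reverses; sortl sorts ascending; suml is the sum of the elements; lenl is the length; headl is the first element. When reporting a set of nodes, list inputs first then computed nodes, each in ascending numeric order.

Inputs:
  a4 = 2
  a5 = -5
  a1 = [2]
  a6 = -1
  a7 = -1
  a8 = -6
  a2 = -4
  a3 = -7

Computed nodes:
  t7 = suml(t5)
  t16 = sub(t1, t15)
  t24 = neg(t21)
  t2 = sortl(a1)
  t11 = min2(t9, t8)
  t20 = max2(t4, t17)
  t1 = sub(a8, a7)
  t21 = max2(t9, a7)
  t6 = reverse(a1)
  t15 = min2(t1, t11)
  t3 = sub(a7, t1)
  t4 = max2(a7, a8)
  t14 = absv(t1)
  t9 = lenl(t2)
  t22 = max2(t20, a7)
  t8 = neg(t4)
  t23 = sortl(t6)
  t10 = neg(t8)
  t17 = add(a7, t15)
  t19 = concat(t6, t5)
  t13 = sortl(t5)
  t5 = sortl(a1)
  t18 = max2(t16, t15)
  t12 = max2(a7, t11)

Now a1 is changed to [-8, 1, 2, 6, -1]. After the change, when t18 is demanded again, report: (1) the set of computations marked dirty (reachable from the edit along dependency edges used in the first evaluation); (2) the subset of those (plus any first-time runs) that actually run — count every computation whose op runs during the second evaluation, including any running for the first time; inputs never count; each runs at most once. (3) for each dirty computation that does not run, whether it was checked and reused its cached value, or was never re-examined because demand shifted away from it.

Dirty set: t2, t9, t11, t15, t16, t18.
Run set: t2, t9, t11 (3 run).
Re-examined without running (cache reused): t15, t16, t18.
The important point: t11 recomputes to an identical value, and the output ends up unchanged.

Initial pass — values computed on the first demand:
  t1 = sub(-6, -1) = -5
  t2 = sortl([2]) = [2]
  t4 = max2(-1, -6) = -1
  t8 = neg(-1) = 1
  t9 = lenl([2]) = 1
  t11 = min2(1, 1) = 1
  t15 = min2(-5, 1) = -5
  t16 = sub(-5, -5) = 0
  t18 = max2(0, -5) = 0

Second demand — change propagation:
  t2: re-runs because a1 [2]->[-8, 1, 2, 6, -1]; new result [-8, -1, 1, 2, 6].
  t9: re-runs because t2 [2]->[-8, -1, 1, 2, 6]; new result 5.
  t11: re-runs because t9 1->5; new result 1 (unchanged).
  t15: re-examined; everything it read last time is the same (t1 unchanged, t11 unchanged) — cache -5 kept, no run.
  t16: re-examined; everything it read last time is the same (t1 unchanged, t15 unchanged) — cache 0 kept, no run.
  t18: re-examined; everything it read last time is the same (t16 unchanged, t15 unchanged) — cache 0 kept, no run.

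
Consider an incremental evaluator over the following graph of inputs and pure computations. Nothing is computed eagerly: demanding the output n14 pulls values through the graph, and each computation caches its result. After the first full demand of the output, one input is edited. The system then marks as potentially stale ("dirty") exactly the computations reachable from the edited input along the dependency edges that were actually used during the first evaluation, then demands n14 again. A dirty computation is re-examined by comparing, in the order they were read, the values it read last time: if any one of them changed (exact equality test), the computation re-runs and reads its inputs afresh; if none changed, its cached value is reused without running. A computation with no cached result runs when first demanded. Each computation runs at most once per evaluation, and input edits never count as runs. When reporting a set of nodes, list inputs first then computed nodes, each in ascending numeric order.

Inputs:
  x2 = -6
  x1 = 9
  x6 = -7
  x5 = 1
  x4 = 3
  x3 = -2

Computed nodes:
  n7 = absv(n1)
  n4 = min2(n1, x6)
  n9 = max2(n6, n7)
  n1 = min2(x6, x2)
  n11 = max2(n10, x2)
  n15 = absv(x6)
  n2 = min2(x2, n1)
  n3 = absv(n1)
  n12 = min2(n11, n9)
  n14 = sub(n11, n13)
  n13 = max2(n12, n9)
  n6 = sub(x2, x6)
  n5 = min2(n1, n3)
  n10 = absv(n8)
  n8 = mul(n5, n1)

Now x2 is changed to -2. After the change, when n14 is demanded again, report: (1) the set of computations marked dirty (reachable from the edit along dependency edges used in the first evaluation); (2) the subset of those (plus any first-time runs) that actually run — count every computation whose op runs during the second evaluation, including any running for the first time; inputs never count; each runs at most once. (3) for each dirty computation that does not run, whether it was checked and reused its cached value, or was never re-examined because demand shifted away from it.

Dirty set: n1, n3, n5, n6, n7, n8, n9, n10, n11, n12, n13, n14.
Run set: n1, n6, n9, n11 (4 run).
Re-examined without running (cache reused): n3, n5, n7, n8, n10, n12, n13, n14.
The important point: at n3 every value read last time is unchanged, so the dirty flag clears without a run.

Initial pass — values computed on the first demand:
  n1 = min2(-7, -6) = -7
  n3 = absv(-7) = 7
  n5 = min2(-7, 7) = -7
  n6 = sub(-6, -7) = 1
  n7 = absv(-7) = 7
  n8 = mul(-7, -7) = 49
  n9 = max2(1, 7) = 7
  n10 = absv(49) = 49
  n11 = max2(49, -6) = 49
  n12 = min2(49, 7) = 7
  n13 = max2(7, 7) = 7
  n14 = sub(49, 7) = 42

Second demand — change propagation:
  n1: re-runs because x2 -6->-2; new result -7 (unchanged).
  n3: re-examined; everything it read last time is the same (n1 unchanged) — cache 7 kept, no run.
  n5: re-examined; everything it read last time is the same (n1 unchanged, n3 unchanged) — cache -7 kept, no run.
  n6: re-runs because x2 -6->-2; new result 5.
  n7: re-examined; everything it read last time is the same (n1 unchanged) — cache 7 kept, no run.
  n8: re-examined; everything it read last time is the same (n5 unchanged, n1 unchanged) — cache 49 kept, no run.
  n9: re-runs because n6 1->5; new result 7 (unchanged).
  n10: re-examined; everything it read last time is the same (n8 unchanged) — cache 49 kept, no run.
  n11: re-runs because x2 -6->-2; new result 49 (unchanged).
  n12: re-examined; everything it read last time is the same (n11 unchanged, n9 unchanged) — cache 7 kept, no run.
  n13: re-examined; everything it read last time is the same (n12 unchanged, n9 unchanged) — cache 7 kept, no run.
  n14: re-examined; everything it read last time is the same (n11 unchanged, n13 unchanged) — cache 42 kept, no run.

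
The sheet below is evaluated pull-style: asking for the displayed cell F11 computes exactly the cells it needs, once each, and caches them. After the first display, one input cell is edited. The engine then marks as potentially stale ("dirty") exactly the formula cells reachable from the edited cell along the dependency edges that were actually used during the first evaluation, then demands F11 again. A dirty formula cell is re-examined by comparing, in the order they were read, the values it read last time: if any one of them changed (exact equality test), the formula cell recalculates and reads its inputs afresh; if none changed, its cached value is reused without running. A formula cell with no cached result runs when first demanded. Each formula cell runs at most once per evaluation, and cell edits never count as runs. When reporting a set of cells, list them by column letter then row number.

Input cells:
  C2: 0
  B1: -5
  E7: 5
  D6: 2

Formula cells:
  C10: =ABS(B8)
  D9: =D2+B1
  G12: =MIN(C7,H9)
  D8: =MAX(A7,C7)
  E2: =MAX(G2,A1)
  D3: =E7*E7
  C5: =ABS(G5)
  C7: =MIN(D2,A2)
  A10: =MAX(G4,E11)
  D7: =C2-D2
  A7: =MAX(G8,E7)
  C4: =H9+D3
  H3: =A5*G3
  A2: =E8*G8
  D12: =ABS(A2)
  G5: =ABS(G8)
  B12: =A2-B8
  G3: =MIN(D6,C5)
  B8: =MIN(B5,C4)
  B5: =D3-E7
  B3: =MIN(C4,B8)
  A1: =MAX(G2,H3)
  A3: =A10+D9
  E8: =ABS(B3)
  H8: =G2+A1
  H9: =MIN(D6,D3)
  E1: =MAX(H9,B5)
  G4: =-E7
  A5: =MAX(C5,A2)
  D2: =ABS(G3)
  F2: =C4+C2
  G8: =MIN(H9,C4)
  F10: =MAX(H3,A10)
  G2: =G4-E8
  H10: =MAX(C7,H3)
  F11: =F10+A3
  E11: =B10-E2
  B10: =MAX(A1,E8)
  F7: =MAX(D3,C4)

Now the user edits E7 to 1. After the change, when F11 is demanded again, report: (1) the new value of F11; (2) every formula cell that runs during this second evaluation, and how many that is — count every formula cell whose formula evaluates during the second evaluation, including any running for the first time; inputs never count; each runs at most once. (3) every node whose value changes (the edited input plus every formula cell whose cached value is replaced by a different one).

First demand of the output computes:
  D3 = 5 * 5 = 25
  B5 = 25 - 5 = 20
  G4 = -(5) = -5
  H9 = MIN(2, 25) = 2
  C4 = 2 + 25 = 27
  B8 = MIN(20, 27) = 20
  B3 = MIN(27, 20) = 20
  E8 = ABS(20) = 20
  G2 = -5 - 20 = -25
  G8 = MIN(2, 27) = 2
  A2 = 20 * 2 = 40
  G5 = ABS(2) = 2
  C5 = ABS(2) = 2
  A5 = MAX(2, 40) = 40
  G3 = MIN(2, 2) = 2
  D2 = ABS(2) = 2
  D9 = 2 + -5 = -3
  H3 = 40 * 2 = 80
  A1 = MAX(-25, 80) = 80
  B10 = MAX(80, 20) = 80
  E2 = MAX(-25, 80) = 80
  E11 = 80 - 80 = 0
  A10 = MAX(-5, 0) = 0
  A3 = 0 + -3 = -3
  F10 = MAX(80, 0) = 80
  F11 = 80 + -3 = 77

After the edit, cleaning proceeds:
  D3: a read changed (E7 5->1; E7 5->1) — executes, giving 1.
  B5: a read changed (D3 25->1; E7 5->1) — executes, giving 0.
  G4: a read changed (E7 5->1) — executes, giving -1.
  H9: a read changed (D3 25->1) — executes, giving 1.
  C4: a read changed (H9 2->1; D3 25->1) — executes, giving 2.
  B8: a read changed (B5 20->0; C4 27->2) — executes, giving 0.
  B3: a read changed (C4 27->2; B8 20->0) — executes, giving 0.
  E8: a read changed (B3 20->0) — executes, giving 0.
  G2: a read changed (G4 -5->-1; E8 20->0) — executes, giving -1.
  G8: a read changed (H9 2->1; C4 27->2) — executes, giving 1.
  A2: a read changed (E8 20->0; G8 2->1) — executes, giving 0.
  G5: a read changed (G8 2->1) — executes, giving 1.
  C5: a read changed (G5 2->1) — executes, giving 1.
  A5: a read changed (C5 2->1; A2 40->0) — executes, giving 1.
  G3: a read changed (C5 2->1) — executes, giving 1.
  D2: a read changed (G3 2->1) — executes, giving 1.
  D9: a read changed (D2 2->1) — executes, giving -4.
  H3: a read changed (A5 40->1; G3 2->1) — executes, giving 1.
  A1: a read changed (G2 -25->-1; H3 80->1) — executes, giving 1.
  B10: a read changed (A1 80->1; E8 20->0) — executes, giving 1.
  E2: a read changed (G2 -25->-1; A1 80->1) — executes, giving 1.
  E11: a read changed (B10 80->1; E2 80->1) — executes, giving 0 — identical to its old value.
  A10: a read changed (G4 -5->-1) — executes, giving 0 — identical to its old value.
  A3: a read changed (D9 -3->-4) — executes, giving -4.
  F10: a read changed (H3 80->1) — executes, giving 1.
  F11: a read changed (F10 80->1; A3 -3->-4) — executes, giving -3.

Demanding F11 again yields -3.
26 formula cells run: A1, A2, A3, A5, A10, B3, B5, B8, B10, C4, C5, D2, D3, D9, E2, E8, E11, F10, F11, G2, G3, G4, G5, G8, H3, H9.
The nodes whose values change: A1, A2, A3, A5, B3, B5, B8, B10, C4, C5, D2, D3, D9, E2, E7, E8, F10, F11, G2, G3, G4, G5, G8, H3, H9.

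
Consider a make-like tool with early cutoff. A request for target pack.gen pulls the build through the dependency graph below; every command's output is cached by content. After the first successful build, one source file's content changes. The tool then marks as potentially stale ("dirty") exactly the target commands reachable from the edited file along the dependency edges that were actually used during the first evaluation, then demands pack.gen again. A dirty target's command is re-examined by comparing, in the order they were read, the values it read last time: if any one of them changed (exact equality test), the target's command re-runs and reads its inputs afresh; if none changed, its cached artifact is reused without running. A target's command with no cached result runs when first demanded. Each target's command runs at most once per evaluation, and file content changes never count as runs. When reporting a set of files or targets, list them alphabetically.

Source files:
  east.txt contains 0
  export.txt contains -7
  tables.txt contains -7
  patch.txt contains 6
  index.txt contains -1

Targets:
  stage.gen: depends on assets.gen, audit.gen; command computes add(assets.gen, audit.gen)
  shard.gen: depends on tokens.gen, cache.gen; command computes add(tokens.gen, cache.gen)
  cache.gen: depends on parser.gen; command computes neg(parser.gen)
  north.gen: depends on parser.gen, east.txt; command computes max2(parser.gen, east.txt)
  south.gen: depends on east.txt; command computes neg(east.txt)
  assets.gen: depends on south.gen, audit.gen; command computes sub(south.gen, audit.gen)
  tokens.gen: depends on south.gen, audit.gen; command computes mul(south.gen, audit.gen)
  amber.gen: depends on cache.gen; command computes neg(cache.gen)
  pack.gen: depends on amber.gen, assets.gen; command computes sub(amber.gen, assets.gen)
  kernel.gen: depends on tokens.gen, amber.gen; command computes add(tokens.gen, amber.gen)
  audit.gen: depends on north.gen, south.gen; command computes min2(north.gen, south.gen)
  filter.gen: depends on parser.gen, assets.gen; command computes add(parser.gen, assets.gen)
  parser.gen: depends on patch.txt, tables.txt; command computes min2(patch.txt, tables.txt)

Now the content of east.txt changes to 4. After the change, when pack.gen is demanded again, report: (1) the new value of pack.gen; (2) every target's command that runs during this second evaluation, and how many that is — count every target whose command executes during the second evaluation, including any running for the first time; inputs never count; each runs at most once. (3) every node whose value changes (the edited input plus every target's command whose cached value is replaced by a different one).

First demand of the output computes:
  parser.gen = min2(6, -7) = -7
  cache.gen = neg(-7) = 7
  amber.gen = neg(7) = -7
  north.gen = max2(-7, 0) = 0
  south.gen = neg(0) = 0
  audit.gen = min2(0, 0) = 0
  assets.gen = sub(0, 0) = 0
  pack.gen = sub(-7, 0) = -7

After the edit, cleaning proceeds:
  north.gen: a read changed (east.txt 0->4) — executes, giving 4.
  south.gen: a read changed (east.txt 0->4) — executes, giving -4.
  audit.gen: a read changed (north.gen 0->4; south.gen 0->-4) — executes, giving -4.
  assets.gen: a read changed (south.gen 0->-4; audit.gen 0->-4) — executes, giving 0 — identical to its old value.
  pack.gen: dirty, but its reads are unchanged (amber.gen unchanged, assets.gen unchanged); cached -7 stands.

Note the absorption at assets.gen: it re-runs yet its value is the same, leaving the output's value untouched.

Demanding pack.gen again yields -7.
4 target commands run: assets.gen, audit.gen, north.gen, south.gen.
The nodes whose values change: audit.gen, east.txt, north.gen, south.gen.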